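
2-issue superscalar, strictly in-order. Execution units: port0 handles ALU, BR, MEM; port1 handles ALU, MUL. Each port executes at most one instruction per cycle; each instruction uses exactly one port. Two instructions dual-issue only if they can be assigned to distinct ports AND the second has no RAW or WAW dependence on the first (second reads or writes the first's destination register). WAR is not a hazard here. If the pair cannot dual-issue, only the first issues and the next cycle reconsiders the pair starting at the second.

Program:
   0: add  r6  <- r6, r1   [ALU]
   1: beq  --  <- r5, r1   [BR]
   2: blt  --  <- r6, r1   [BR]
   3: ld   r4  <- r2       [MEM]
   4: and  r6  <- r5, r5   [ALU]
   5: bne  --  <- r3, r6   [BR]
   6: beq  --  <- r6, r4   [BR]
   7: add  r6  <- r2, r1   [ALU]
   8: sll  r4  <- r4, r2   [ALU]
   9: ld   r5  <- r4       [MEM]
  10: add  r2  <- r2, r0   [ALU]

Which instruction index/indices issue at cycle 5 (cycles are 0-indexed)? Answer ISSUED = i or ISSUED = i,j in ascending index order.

ISSUED = 8

  cy0 -> i0+i1 (add.ALU/beq.BR) pair
  cy1 -> i2 (blt.BR) no-port BR/MEM
  cy2 -> i3+i4 (ld.MEM/and.ALU) pair
  cy3 -> i5 (bne.BR) no-port BR/BR
  cy4 -> i6+i7 (beq.BR/add.ALU) pair
  cy5 -> i8 (sll.ALU) RAW r4
  cy6 -> i9+i10 (ld.MEM/add.ALU) pair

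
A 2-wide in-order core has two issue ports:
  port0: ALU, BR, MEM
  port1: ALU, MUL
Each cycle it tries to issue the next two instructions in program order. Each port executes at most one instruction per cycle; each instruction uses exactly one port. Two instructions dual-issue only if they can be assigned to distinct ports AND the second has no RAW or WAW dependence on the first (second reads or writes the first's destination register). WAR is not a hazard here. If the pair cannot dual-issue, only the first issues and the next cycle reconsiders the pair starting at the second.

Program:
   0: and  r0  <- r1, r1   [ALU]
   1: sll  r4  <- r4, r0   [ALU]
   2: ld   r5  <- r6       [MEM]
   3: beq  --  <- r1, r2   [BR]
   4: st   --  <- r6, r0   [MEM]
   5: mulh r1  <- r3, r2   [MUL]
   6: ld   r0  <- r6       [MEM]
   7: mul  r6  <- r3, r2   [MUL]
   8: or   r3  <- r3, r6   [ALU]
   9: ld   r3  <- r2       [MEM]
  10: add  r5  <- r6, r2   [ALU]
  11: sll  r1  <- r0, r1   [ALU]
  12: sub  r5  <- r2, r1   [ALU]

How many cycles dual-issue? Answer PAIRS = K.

PAIRS = 4

  cy0 -> i0 (and) RAW r0
  cy1 -> i1/i2 (sll+ld) pair
  cy2 -> i3 (beq) no-port BR/MEM
  cy3 -> i4/i5 (st+mulh) pair
  cy4 -> i6/i7 (ld+mul) pair
  cy5 -> i8 (or) WAW r3
  cy6 -> i9/i10 (ld+add) pair
  cy7 -> i11 (sll) RAW r1
  cy8 -> i12 (sub) tail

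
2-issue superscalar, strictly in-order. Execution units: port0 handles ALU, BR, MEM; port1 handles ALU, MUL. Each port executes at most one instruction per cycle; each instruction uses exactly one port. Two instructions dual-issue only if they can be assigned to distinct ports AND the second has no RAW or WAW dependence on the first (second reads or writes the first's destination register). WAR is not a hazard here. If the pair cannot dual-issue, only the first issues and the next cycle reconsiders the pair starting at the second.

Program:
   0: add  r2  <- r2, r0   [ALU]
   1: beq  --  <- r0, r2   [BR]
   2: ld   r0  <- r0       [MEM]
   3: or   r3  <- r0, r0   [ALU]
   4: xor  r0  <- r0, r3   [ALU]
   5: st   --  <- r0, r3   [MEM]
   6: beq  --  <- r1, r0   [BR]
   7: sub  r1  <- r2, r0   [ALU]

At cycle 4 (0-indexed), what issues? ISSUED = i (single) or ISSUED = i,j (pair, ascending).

[0] i0  add.ALU  -- RAW r2
[1] i1  beq.BR  -- no-port BR/MEM
[2] i2  ld.MEM  -- RAW r0
[3] i3  or.ALU  -- RAW r3
[4] i4  xor.ALU  -- RAW r0
[5] i5  st.MEM  -- no-port MEM/BR
[6] i6+i7  beq.BR;sub.ALU  -- pair

ISSUED = 4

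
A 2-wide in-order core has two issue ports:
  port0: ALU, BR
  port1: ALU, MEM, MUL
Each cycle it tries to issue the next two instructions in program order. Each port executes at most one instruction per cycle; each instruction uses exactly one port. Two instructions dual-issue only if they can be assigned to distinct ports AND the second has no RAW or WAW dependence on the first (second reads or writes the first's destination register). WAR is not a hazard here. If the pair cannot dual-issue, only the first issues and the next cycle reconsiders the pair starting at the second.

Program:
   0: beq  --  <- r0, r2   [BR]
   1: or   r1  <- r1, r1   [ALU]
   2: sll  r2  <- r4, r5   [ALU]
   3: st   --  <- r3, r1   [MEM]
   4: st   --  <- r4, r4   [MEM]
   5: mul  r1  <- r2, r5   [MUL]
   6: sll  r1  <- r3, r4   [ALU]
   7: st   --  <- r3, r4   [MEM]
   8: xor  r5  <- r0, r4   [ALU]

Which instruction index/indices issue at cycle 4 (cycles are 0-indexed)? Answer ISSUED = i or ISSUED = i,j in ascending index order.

ISSUED = 6,7

t=0 i0/i1:beq or ; 2-wide
t=1 i2/i3:sll st ; 2-wide
t=2 i4:st ; no-port MEM/MUL
t=3 i5:mul ; WAW r1
t=4 i6/i7:sll st ; 2-wide
t=5 i8:xor ; tail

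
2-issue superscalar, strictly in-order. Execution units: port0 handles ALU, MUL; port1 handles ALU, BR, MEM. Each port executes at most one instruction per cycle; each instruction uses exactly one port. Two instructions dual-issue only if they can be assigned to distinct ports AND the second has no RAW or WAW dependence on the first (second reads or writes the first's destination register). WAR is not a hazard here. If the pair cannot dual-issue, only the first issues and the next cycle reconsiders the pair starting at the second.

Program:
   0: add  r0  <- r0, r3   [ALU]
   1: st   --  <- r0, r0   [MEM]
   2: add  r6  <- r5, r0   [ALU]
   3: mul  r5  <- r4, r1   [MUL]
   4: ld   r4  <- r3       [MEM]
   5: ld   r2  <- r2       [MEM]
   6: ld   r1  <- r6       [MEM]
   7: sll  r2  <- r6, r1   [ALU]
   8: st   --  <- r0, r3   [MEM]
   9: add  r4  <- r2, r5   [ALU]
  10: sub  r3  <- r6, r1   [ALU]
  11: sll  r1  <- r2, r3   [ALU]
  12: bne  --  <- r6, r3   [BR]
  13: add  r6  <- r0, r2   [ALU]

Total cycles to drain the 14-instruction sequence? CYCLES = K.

CYCLES = 9

0. add.ALU @i0  | RAW r0
1. st.MEM/add.ALU @i1/i2  | pair
2. mul.MUL/ld.MEM @i3/i4  | pair
3. ld.MEM @i5  | no-port MEM/MEM
4. ld.MEM @i6  | RAW r1
5. sll.ALU/st.MEM @i7/i8  | pair
6. add.ALU/sub.ALU @i9/i10  | pair
7. sll.ALU/bne.BR @i11/i12  | pair
8. add.ALU @i13  | tail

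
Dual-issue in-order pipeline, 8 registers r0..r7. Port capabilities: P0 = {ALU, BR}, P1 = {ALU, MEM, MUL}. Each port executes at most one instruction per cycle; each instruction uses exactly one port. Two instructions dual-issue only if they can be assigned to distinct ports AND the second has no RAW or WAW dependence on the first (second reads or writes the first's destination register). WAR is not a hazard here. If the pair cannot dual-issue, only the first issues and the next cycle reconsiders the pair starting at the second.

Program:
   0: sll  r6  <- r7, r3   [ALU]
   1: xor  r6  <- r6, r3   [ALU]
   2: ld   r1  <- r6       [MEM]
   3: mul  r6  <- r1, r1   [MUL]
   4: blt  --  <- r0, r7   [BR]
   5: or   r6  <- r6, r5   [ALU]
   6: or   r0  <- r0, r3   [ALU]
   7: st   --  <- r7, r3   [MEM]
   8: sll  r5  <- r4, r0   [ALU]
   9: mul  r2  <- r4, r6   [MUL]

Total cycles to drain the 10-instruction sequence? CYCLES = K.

#0 head=0: sll.ALU i0 RAW+WAW r6
#1 head=1: xor.ALU i1 RAW r6
#2 head=2: ld.MEM i2 no-port MEM/MUL
#3 head=3: mul.MUL;blt.BR i3+i4 2-wide
#4 head=5: or.ALU;or.ALU i5+i6 2-wide
#5 head=7: st.MEM;sll.ALU i7+i8 2-wide
#6 head=9: mul.MUL i9 tail

CYCLES = 7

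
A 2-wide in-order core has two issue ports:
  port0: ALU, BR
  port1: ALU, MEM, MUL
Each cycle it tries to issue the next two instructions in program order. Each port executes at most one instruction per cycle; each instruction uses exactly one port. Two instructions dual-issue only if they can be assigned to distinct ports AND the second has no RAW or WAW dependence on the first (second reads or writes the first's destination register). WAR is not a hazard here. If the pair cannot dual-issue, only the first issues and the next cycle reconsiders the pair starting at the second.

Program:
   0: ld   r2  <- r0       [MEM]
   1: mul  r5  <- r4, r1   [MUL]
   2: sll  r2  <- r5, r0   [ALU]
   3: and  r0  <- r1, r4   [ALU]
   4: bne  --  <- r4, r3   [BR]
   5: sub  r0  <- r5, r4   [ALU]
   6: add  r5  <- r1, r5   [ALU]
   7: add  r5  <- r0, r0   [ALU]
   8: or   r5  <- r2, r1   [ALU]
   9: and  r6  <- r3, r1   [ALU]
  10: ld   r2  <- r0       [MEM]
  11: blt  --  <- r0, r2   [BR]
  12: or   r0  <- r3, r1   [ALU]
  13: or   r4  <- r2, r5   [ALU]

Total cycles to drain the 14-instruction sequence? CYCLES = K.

CYCLES = 10

t=0 i0:ld.MEM ; no-port MEM/MUL
t=1 i1:mul.MUL ; RAW r5
t=2 i2,i3:sll.ALU and.ALU ; dual
t=3 i4,i5:bne.BR sub.ALU ; dual
t=4 i6:add.ALU ; WAW r5
t=5 i7:add.ALU ; WAW r5
t=6 i8,i9:or.ALU and.ALU ; dual
t=7 i10:ld.MEM ; RAW r2
t=8 i11,i12:blt.BR or.ALU ; dual
t=9 i13:or.ALU ; tail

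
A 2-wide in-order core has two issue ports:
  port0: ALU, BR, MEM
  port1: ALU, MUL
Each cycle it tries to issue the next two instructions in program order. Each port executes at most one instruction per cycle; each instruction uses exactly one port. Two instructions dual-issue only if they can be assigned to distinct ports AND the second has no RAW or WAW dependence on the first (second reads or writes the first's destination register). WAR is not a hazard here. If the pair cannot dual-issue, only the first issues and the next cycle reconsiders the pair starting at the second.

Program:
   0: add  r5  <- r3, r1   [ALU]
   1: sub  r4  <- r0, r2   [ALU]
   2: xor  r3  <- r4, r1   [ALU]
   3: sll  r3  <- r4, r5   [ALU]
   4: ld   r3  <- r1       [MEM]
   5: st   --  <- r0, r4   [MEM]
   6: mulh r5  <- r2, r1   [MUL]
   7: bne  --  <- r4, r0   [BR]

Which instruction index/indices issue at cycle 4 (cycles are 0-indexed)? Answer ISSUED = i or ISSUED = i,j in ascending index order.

#0 head=0: add.ALU+sub.ALU i0/i1 dual
#1 head=2: xor.ALU i2 WAW r3
#2 head=3: sll.ALU i3 WAW r3
#3 head=4: ld.MEM i4 no-port MEM/MEM
#4 head=5: st.MEM+mulh.MUL i5/i6 dual
#5 head=7: bne.BR i7 tail

ISSUED = 5,6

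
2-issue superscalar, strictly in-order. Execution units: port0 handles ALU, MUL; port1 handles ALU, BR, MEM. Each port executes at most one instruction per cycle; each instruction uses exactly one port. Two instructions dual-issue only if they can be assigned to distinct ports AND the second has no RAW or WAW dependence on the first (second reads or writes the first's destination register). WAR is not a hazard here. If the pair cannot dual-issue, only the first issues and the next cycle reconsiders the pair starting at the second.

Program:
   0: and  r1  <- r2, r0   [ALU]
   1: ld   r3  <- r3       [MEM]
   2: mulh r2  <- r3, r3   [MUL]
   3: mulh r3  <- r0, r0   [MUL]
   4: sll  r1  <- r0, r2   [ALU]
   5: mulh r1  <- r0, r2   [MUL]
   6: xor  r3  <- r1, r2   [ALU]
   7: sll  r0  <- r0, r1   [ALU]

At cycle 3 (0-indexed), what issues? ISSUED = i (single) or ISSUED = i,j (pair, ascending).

ISSUED = 5

t=0 i0/i1:and ld ; 2-wide
t=1 i2:mulh ; no-port MUL/MUL
t=2 i3/i4:mulh sll ; 2-wide
t=3 i5:mulh ; RAW r1
t=4 i6/i7:xor sll ; 2-wide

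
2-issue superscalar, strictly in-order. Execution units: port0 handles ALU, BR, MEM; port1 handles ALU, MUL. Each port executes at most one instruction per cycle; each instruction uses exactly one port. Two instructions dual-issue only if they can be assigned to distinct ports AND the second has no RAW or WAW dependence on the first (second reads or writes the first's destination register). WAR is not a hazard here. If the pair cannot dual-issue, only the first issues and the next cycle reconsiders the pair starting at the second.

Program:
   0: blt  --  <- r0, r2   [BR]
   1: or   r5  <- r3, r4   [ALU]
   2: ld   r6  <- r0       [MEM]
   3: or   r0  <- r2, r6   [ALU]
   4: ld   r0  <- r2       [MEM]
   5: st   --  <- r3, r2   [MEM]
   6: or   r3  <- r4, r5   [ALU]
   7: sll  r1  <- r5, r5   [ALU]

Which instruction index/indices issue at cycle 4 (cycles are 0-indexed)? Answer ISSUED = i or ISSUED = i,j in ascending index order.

ISSUED = 5,6

[0] i0,i1  blt or  -- dual
[1] i2  ld  -- RAW r6
[2] i3  or  -- WAW r0
[3] i4  ld  -- no-port MEM/MEM
[4] i5,i6  st or  -- dual
[5] i7  sll  -- tail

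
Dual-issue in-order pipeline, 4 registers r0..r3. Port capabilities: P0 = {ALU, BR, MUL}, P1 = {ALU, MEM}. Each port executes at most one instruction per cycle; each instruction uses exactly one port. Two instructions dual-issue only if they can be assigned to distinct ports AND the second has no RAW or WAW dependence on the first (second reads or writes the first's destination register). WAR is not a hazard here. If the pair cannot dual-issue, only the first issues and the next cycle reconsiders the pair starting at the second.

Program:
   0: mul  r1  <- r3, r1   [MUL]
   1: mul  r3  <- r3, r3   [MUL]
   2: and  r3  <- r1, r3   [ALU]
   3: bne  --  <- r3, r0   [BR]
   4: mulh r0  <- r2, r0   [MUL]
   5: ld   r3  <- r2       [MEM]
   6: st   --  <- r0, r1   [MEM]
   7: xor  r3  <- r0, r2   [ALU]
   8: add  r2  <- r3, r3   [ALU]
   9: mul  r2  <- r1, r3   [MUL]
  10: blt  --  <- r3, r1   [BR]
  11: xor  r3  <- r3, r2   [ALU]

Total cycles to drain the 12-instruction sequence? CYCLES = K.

CYCLES = 9

#0 head=0: mul.MUL i0 no-port MUL/MUL
#1 head=1: mul.MUL i1 RAW+WAW r3
#2 head=2: and.ALU i2 RAW r3
#3 head=3: bne.BR i3 no-port BR/MUL
#4 head=4: mulh.MUL/ld.MEM i4&i5 2-wide
#5 head=6: st.MEM/xor.ALU i6&i7 2-wide
#6 head=8: add.ALU i8 WAW r2
#7 head=9: mul.MUL i9 no-port MUL/BR
#8 head=10: blt.BR/xor.ALU i10&i11 2-wide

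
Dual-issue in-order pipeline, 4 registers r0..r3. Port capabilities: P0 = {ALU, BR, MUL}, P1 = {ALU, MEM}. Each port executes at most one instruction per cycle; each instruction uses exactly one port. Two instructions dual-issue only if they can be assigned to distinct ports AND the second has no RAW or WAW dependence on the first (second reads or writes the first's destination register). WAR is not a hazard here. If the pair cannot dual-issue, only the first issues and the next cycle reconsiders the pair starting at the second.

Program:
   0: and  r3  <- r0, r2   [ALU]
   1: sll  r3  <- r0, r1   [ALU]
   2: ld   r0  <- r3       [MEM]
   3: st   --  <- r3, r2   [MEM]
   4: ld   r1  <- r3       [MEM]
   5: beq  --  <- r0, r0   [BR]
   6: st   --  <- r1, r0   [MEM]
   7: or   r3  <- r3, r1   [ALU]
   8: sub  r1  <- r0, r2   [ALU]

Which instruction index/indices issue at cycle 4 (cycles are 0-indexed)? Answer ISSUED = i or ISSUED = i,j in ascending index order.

0. and @i0  | WAW r3
1. sll @i1  | RAW r3
2. ld @i2  | no-port MEM/MEM
3. st @i3  | no-port MEM/MEM
4. ld/beq @i4&i5  | 2-wide
5. st/or @i6&i7  | 2-wide
6. sub @i8  | tail

ISSUED = 4,5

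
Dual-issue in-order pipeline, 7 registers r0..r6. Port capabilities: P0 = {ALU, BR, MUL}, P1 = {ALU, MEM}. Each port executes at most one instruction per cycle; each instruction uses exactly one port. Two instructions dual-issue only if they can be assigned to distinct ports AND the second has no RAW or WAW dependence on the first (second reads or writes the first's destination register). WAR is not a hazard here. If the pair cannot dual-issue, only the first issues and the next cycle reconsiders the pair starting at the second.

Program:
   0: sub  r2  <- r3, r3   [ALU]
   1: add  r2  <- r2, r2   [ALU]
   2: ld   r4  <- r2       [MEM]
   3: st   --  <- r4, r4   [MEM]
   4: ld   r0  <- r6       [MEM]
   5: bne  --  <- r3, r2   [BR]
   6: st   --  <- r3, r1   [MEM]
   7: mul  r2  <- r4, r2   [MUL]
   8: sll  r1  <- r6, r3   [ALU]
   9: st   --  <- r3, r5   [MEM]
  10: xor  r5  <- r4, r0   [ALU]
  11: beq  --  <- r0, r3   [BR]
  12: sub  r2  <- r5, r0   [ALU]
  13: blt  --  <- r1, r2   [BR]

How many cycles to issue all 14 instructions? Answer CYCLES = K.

CYCLES = 10

0. sub @i0  | RAW+WAW r2
1. add @i1  | RAW r2
2. ld @i2  | no-port MEM/MEM
3. st @i3  | no-port MEM/MEM
4. ld;bne @i4&i5  | dual
5. st;mul @i6&i7  | dual
6. sll;st @i8&i9  | dual
7. xor;beq @i10&i11  | dual
8. sub @i12  | RAW r2
9. blt @i13  | tail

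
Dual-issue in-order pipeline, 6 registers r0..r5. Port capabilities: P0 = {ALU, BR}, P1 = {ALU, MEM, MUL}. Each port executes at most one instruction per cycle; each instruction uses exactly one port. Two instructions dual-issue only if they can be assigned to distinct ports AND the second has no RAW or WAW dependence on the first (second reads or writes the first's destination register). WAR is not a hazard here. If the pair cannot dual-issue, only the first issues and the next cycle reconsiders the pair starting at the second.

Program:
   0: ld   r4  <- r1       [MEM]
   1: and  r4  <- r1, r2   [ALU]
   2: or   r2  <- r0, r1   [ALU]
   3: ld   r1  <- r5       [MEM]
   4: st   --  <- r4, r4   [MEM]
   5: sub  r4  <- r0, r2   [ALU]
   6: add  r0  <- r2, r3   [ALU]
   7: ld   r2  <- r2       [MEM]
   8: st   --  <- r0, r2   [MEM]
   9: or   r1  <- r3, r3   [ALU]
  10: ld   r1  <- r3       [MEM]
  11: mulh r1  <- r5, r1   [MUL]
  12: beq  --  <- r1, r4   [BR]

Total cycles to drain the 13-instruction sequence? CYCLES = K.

CYCLES = 9

[0] i0  ld  -- WAW r4
[1] i1/i2  and or  -- pair
[2] i3  ld  -- no-port MEM/MEM
[3] i4/i5  st sub  -- pair
[4] i6/i7  add ld  -- pair
[5] i8/i9  st or  -- pair
[6] i10  ld  -- no-port MEM/MUL
[7] i11  mulh  -- RAW r1
[8] i12  beq  -- tail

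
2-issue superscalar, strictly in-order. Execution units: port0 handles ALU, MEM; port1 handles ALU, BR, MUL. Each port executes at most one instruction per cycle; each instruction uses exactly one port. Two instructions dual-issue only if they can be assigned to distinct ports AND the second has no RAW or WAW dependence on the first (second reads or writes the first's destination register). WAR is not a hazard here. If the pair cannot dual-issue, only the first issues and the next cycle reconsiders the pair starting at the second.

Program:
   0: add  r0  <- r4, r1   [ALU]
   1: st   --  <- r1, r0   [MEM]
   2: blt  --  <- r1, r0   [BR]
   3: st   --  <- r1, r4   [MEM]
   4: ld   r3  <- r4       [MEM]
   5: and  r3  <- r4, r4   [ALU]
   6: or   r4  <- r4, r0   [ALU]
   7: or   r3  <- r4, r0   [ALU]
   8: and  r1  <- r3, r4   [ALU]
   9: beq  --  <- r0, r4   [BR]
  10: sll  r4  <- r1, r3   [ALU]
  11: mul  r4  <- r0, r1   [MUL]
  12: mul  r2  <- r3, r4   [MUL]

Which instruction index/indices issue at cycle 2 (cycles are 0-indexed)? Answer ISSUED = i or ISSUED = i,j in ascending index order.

t=0 i0:add.ALU ; RAW r0
t=1 i1&i2:st.MEM;blt.BR ; dual
t=2 i3:st.MEM ; no-port MEM/MEM
t=3 i4:ld.MEM ; WAW r3
t=4 i5&i6:and.ALU;or.ALU ; dual
t=5 i7:or.ALU ; RAW r3
t=6 i8&i9:and.ALU;beq.BR ; dual
t=7 i10:sll.ALU ; WAW r4
t=8 i11:mul.MUL ; no-port MUL/MUL
t=9 i12:mul.MUL ; tail

ISSUED = 3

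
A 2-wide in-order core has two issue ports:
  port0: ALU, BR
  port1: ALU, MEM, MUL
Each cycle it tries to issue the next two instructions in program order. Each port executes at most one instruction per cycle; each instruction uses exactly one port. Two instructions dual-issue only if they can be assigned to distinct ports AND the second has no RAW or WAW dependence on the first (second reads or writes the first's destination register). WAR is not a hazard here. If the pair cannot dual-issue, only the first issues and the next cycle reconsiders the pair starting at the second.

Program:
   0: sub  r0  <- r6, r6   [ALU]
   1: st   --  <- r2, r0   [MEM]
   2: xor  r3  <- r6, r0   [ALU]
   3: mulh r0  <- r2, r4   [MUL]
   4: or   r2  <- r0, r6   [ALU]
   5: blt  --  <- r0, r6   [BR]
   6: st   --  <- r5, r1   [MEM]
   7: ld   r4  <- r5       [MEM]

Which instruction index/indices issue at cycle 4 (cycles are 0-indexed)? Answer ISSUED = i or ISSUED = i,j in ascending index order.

ISSUED = 6

t=0 i0:sub ; RAW r0
t=1 i1/i2:st/xor ; 2-wide
t=2 i3:mulh ; RAW r0
t=3 i4/i5:or/blt ; 2-wide
t=4 i6:st ; no-port MEM/MEM
t=5 i7:ld ; tail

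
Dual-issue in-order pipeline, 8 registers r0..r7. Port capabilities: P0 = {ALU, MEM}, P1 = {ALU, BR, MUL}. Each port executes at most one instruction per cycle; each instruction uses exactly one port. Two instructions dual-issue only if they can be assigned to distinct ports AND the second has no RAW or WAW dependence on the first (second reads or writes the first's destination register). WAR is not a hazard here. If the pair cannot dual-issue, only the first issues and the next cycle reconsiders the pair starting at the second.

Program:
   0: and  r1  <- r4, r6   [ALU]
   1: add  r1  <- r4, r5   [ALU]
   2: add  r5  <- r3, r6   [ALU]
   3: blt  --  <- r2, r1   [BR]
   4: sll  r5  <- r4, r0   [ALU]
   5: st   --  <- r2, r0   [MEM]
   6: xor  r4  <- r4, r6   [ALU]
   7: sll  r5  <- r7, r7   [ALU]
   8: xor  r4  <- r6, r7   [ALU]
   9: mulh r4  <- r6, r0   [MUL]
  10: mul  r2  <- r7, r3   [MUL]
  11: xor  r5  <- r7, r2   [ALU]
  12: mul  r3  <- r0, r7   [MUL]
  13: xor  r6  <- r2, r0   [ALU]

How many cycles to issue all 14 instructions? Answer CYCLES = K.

0. and @i0  | WAW r1
1. add/add @i1&i2  | pair
2. blt/sll @i3&i4  | pair
3. st/xor @i5&i6  | pair
4. sll/xor @i7&i8  | pair
5. mulh @i9  | no-port MUL/MUL
6. mul @i10  | RAW r2
7. xor/mul @i11&i12  | pair
8. xor @i13  | tail

CYCLES = 9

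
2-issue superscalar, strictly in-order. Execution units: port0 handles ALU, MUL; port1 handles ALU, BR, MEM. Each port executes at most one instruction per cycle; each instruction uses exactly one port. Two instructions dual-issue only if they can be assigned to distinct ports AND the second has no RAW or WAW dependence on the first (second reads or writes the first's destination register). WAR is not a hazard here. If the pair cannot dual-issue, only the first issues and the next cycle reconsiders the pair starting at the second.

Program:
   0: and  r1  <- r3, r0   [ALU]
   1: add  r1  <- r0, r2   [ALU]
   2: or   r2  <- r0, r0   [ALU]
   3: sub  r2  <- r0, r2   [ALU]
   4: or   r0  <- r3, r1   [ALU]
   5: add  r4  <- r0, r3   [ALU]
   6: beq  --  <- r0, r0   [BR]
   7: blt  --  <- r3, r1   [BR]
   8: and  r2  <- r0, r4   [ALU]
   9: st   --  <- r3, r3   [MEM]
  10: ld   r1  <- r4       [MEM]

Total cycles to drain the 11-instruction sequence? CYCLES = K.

CYCLES = 7

#0 head=0: and i0 WAW r1
#1 head=1: add+or i1/i2 2-wide
#2 head=3: sub+or i3/i4 2-wide
#3 head=5: add+beq i5/i6 2-wide
#4 head=7: blt+and i7/i8 2-wide
#5 head=9: st i9 no-port MEM/MEM
#6 head=10: ld i10 tail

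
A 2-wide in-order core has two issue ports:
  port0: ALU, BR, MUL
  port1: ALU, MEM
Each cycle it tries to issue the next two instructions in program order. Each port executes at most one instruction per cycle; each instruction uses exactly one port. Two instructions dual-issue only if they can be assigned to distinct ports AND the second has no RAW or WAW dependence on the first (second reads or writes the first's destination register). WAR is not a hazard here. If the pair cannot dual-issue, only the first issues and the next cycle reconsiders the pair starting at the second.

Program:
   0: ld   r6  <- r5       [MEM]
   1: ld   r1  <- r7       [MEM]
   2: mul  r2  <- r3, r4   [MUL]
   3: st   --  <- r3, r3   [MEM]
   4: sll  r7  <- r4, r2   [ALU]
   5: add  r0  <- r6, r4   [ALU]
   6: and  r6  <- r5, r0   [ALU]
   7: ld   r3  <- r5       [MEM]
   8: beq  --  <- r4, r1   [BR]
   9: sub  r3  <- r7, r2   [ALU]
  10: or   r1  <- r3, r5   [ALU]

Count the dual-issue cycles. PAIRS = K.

0. ld.MEM @i0  | no-port MEM/MEM
1. ld.MEM mul.MUL @i1,i2  | 2-wide
2. st.MEM sll.ALU @i3,i4  | 2-wide
3. add.ALU @i5  | RAW r0
4. and.ALU ld.MEM @i6,i7  | 2-wide
5. beq.BR sub.ALU @i8,i9  | 2-wide
6. or.ALU @i10  | tail

PAIRS = 4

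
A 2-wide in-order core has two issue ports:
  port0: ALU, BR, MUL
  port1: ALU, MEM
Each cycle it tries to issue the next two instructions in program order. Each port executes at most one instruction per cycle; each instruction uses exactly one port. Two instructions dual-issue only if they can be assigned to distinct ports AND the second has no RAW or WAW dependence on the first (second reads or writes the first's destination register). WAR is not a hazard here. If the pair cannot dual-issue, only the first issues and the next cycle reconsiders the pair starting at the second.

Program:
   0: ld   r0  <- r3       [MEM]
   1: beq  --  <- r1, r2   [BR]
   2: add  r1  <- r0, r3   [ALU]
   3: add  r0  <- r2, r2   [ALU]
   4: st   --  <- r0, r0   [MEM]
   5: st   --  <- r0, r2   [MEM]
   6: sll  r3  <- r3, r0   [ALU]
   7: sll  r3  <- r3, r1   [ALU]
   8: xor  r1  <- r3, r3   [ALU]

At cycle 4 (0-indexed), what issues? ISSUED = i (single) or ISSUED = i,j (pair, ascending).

ISSUED = 7

  cy0 -> i0&i1 (ld.MEM beq.BR) pair
  cy1 -> i2&i3 (add.ALU add.ALU) pair
  cy2 -> i4 (st.MEM) no-port MEM/MEM
  cy3 -> i5&i6 (st.MEM sll.ALU) pair
  cy4 -> i7 (sll.ALU) RAW r3
  cy5 -> i8 (xor.ALU) tail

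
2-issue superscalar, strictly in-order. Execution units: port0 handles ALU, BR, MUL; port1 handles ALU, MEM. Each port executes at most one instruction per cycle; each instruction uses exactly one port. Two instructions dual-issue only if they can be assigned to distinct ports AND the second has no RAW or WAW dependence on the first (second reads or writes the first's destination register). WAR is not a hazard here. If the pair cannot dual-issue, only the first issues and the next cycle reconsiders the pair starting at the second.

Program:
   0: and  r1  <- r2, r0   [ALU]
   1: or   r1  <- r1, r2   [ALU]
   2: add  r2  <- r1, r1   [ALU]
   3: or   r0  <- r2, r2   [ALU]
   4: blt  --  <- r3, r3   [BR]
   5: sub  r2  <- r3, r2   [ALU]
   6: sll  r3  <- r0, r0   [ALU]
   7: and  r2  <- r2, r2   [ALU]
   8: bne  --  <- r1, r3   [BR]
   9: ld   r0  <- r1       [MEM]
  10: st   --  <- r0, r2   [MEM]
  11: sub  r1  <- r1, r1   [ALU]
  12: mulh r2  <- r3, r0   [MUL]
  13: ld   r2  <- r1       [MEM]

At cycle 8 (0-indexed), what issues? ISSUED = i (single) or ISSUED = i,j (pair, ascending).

ISSUED = 12

  cy0 -> i0 (and) RAW+WAW r1
  cy1 -> i1 (or) RAW r1
  cy2 -> i2 (add) RAW r2
  cy3 -> i3/i4 (or blt) 2-wide
  cy4 -> i5/i6 (sub sll) 2-wide
  cy5 -> i7/i8 (and bne) 2-wide
  cy6 -> i9 (ld) no-port MEM/MEM
  cy7 -> i10/i11 (st sub) 2-wide
  cy8 -> i12 (mulh) WAW r2
  cy9 -> i13 (ld) tail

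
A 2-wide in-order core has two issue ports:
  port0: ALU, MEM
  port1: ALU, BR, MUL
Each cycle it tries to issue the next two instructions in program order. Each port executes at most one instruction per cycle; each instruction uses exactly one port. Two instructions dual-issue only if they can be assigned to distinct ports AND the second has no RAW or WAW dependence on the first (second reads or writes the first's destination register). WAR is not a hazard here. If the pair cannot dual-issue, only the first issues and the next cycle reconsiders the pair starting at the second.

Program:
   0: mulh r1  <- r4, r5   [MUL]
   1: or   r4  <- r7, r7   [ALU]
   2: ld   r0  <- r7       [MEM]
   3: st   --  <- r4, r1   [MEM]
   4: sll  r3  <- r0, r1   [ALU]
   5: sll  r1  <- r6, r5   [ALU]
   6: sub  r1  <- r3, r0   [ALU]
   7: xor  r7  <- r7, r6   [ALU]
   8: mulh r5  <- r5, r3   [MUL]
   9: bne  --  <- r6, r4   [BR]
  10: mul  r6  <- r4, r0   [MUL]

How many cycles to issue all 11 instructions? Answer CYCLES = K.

0. mulh.MUL/or.ALU @i0,i1  | pair
1. ld.MEM @i2  | no-port MEM/MEM
2. st.MEM/sll.ALU @i3,i4  | pair
3. sll.ALU @i5  | WAW r1
4. sub.ALU/xor.ALU @i6,i7  | pair
5. mulh.MUL @i8  | no-port MUL/BR
6. bne.BR @i9  | no-port BR/MUL
7. mul.MUL @i10  | tail

CYCLES = 8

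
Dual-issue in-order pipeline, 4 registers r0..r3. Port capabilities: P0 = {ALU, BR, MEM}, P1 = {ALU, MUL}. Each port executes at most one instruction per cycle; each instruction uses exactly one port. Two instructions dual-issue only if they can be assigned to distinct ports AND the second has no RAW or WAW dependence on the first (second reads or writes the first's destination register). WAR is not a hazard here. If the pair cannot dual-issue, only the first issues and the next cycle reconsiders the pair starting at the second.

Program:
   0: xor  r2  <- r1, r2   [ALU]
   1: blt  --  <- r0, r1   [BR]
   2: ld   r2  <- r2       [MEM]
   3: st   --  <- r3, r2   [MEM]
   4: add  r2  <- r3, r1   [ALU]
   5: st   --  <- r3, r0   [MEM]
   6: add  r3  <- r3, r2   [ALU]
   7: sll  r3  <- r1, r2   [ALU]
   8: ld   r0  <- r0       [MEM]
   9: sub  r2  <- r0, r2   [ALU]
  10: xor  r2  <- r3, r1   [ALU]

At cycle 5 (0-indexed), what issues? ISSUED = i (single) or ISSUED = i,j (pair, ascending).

#0 head=0: xor blt i0&i1 pair
#1 head=2: ld i2 no-port MEM/MEM
#2 head=3: st add i3&i4 pair
#3 head=5: st add i5&i6 pair
#4 head=7: sll ld i7&i8 pair
#5 head=9: sub i9 WAW r2
#6 head=10: xor i10 tail

ISSUED = 9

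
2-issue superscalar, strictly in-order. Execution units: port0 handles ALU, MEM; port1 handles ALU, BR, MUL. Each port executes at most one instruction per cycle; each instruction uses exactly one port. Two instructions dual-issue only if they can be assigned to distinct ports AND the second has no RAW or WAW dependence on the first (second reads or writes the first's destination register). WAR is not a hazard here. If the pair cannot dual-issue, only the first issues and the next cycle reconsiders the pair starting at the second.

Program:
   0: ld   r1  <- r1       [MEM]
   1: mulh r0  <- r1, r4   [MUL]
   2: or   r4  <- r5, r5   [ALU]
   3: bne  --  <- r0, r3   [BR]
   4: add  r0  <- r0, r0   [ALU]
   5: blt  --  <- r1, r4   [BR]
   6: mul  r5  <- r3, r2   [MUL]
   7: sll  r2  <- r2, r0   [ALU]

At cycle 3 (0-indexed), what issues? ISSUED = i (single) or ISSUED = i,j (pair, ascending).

  cy0 -> i0 (ld.MEM) RAW r1
  cy1 -> i1&i2 (mulh.MUL+or.ALU) pair
  cy2 -> i3&i4 (bne.BR+add.ALU) pair
  cy3 -> i5 (blt.BR) no-port BR/MUL
  cy4 -> i6&i7 (mul.MUL+sll.ALU) pair

ISSUED = 5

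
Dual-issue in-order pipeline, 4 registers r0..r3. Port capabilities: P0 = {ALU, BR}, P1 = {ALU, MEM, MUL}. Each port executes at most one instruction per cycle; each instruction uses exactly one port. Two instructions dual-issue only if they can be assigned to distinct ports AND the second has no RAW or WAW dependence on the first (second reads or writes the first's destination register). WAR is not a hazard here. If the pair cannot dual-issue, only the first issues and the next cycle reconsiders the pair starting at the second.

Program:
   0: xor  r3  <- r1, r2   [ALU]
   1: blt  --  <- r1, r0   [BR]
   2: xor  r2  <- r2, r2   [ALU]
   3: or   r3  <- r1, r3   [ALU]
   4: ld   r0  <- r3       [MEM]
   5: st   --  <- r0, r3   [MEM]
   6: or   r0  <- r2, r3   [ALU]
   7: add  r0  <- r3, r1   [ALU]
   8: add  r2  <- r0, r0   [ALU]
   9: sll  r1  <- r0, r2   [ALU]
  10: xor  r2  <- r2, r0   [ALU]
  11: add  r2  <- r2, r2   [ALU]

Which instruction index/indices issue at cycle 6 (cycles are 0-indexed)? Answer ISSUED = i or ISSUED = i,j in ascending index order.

ISSUED = 9,10

[0] i0+i1  xor.ALU blt.BR  -- 2-wide
[1] i2+i3  xor.ALU or.ALU  -- 2-wide
[2] i4  ld.MEM  -- no-port MEM/MEM
[3] i5+i6  st.MEM or.ALU  -- 2-wide
[4] i7  add.ALU  -- RAW r0
[5] i8  add.ALU  -- RAW r2
[6] i9+i10  sll.ALU xor.ALU  -- 2-wide
[7] i11  add.ALU  -- tail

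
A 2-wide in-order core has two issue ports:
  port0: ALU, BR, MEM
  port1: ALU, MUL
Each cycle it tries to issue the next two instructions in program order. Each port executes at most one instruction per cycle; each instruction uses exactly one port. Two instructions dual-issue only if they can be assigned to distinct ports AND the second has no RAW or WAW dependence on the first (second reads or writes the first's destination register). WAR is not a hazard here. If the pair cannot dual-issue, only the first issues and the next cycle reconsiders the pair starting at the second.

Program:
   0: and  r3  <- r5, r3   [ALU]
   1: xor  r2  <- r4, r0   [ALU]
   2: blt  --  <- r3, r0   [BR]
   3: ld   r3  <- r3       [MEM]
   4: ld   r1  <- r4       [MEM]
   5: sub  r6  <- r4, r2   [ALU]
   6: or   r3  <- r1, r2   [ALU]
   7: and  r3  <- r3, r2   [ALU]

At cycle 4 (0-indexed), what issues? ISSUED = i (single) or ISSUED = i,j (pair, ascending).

c0: i0&i1 and.ALU xor.ALU  dual
c1: i2 blt.BR  no-port BR/MEM
c2: i3 ld.MEM  no-port MEM/MEM
c3: i4&i5 ld.MEM sub.ALU  dual
c4: i6 or.ALU  RAW+WAW r3
c5: i7 and.ALU  tail

ISSUED = 6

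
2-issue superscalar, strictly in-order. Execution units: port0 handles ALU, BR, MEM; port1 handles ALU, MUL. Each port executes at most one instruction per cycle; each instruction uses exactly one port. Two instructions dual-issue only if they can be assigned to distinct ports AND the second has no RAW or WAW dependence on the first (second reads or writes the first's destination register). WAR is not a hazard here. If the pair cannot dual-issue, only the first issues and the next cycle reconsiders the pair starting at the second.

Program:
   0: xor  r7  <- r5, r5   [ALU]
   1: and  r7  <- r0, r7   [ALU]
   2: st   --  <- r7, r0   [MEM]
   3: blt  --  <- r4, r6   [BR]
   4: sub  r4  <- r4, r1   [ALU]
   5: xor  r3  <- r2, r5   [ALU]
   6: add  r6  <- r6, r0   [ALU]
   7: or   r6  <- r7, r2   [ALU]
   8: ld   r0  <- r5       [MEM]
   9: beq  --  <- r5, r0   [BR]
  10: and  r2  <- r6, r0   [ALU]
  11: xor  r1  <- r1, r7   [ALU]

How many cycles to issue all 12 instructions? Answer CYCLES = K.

t=0 i0:xor ; RAW+WAW r7
t=1 i1:and ; RAW r7
t=2 i2:st ; no-port MEM/BR
t=3 i3,i4:blt/sub ; dual
t=4 i5,i6:xor/add ; dual
t=5 i7,i8:or/ld ; dual
t=6 i9,i10:beq/and ; dual
t=7 i11:xor ; tail

CYCLES = 8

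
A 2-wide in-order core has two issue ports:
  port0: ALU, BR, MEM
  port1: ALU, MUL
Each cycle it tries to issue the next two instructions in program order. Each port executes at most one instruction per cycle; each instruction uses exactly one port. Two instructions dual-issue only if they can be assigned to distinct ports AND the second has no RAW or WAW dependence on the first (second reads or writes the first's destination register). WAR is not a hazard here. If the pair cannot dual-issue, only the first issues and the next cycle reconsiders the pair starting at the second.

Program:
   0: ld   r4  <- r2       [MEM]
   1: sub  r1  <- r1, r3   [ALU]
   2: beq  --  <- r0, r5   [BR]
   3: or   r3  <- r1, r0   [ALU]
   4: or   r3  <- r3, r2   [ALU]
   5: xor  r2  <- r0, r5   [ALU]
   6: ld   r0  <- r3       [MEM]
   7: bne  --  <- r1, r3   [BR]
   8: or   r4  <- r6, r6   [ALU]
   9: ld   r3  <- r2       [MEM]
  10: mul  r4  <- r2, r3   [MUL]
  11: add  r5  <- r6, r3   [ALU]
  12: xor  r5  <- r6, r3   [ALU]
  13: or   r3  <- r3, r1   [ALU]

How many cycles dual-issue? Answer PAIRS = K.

[0] i0&i1  ld/sub  -- 2-wide
[1] i2&i3  beq/or  -- 2-wide
[2] i4&i5  or/xor  -- 2-wide
[3] i6  ld  -- no-port MEM/BR
[4] i7&i8  bne/or  -- 2-wide
[5] i9  ld  -- RAW r3
[6] i10&i11  mul/add  -- 2-wide
[7] i12&i13  xor/or  -- 2-wide

PAIRS = 6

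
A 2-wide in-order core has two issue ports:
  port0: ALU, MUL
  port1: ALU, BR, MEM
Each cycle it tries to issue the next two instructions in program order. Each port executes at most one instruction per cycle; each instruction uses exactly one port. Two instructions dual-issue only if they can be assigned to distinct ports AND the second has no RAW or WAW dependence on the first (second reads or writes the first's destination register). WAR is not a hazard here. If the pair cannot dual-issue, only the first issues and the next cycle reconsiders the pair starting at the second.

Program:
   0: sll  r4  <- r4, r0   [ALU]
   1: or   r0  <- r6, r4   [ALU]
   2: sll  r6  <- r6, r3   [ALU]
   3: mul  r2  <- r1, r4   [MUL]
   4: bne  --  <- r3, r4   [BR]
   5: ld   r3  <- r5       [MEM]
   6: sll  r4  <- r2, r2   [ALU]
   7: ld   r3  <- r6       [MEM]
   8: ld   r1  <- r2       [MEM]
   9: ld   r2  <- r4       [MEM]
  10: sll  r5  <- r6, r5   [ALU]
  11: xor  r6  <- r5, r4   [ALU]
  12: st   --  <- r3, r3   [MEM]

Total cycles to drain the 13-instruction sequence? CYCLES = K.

  cy0 -> i0 (sll) RAW r4
  cy1 -> i1+i2 (or+sll) pair
  cy2 -> i3+i4 (mul+bne) pair
  cy3 -> i5+i6 (ld+sll) pair
  cy4 -> i7 (ld) no-port MEM/MEM
  cy5 -> i8 (ld) no-port MEM/MEM
  cy6 -> i9+i10 (ld+sll) pair
  cy7 -> i11+i12 (xor+st) pair

CYCLES = 8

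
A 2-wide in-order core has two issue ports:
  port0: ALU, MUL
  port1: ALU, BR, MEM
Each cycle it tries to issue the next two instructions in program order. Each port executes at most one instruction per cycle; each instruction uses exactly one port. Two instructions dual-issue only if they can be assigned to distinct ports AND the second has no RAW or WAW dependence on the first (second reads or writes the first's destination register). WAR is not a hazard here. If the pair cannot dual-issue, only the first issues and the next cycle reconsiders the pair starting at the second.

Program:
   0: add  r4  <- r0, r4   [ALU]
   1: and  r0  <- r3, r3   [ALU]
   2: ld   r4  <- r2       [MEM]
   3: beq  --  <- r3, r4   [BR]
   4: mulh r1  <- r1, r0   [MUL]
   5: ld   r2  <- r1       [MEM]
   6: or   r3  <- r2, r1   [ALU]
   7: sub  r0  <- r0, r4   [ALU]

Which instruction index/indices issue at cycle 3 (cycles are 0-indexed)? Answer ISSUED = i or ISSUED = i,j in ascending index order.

t=0 i0&i1:add/and ; dual
t=1 i2:ld ; no-port MEM/BR
t=2 i3&i4:beq/mulh ; dual
t=3 i5:ld ; RAW r2
t=4 i6&i7:or/sub ; dual

ISSUED = 5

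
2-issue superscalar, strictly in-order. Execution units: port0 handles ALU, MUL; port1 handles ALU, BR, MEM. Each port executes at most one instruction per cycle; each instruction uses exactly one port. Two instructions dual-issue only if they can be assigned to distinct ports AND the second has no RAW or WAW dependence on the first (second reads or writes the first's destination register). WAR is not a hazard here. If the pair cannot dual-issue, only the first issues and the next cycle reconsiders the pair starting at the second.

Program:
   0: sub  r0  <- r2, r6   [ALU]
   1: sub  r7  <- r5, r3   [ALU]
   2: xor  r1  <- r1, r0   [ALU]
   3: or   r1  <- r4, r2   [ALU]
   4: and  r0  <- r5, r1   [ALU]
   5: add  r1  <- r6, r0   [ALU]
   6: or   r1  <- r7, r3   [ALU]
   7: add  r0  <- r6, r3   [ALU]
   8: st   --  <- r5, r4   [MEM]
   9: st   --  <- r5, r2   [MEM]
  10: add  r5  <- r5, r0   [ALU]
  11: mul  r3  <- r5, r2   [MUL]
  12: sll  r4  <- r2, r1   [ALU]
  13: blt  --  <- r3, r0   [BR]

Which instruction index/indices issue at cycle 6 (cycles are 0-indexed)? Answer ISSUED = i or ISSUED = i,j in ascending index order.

ISSUED = 8

#0 head=0: sub.ALU+sub.ALU i0&i1 2-wide
#1 head=2: xor.ALU i2 WAW r1
#2 head=3: or.ALU i3 RAW r1
#3 head=4: and.ALU i4 RAW r0
#4 head=5: add.ALU i5 WAW r1
#5 head=6: or.ALU+add.ALU i6&i7 2-wide
#6 head=8: st.MEM i8 no-port MEM/MEM
#7 head=9: st.MEM+add.ALU i9&i10 2-wide
#8 head=11: mul.MUL+sll.ALU i11&i12 2-wide
#9 head=13: blt.BR i13 tail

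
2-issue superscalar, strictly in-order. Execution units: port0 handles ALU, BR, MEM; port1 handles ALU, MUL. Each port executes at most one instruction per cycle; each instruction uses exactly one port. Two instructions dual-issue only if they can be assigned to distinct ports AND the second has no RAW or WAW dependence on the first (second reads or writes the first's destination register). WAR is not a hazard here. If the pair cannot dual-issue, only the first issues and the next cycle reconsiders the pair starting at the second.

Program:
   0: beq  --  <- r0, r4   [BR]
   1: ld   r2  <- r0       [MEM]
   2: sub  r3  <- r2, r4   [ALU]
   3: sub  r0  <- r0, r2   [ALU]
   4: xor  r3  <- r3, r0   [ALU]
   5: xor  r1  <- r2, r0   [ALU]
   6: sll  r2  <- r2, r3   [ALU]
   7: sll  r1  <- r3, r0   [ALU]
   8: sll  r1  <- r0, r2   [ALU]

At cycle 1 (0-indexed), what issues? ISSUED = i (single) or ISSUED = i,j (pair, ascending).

ISSUED = 1

#0 head=0: beq i0 no-port BR/MEM
#1 head=1: ld i1 RAW r2
#2 head=2: sub sub i2,i3 2-wide
#3 head=4: xor xor i4,i5 2-wide
#4 head=6: sll sll i6,i7 2-wide
#5 head=8: sll i8 tail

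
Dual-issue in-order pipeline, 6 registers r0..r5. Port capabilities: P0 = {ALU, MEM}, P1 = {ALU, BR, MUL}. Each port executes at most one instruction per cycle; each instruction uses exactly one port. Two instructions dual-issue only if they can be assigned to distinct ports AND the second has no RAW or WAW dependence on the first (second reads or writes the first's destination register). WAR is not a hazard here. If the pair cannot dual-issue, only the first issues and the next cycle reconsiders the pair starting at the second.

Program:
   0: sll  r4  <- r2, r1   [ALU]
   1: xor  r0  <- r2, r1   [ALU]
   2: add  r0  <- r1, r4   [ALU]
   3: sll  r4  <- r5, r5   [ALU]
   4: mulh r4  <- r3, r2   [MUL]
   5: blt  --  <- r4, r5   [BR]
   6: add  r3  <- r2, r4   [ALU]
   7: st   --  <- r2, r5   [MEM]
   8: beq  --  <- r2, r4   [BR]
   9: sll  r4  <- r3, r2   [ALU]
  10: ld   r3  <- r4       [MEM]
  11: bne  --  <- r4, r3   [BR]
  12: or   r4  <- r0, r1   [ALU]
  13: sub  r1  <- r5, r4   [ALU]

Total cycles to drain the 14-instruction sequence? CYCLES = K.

CYCLES = 9

[0] i0,i1  sll.ALU+xor.ALU  -- dual
[1] i2,i3  add.ALU+sll.ALU  -- dual
[2] i4  mulh.MUL  -- no-port MUL/BR
[3] i5,i6  blt.BR+add.ALU  -- dual
[4] i7,i8  st.MEM+beq.BR  -- dual
[5] i9  sll.ALU  -- RAW r4
[6] i10  ld.MEM  -- RAW r3
[7] i11,i12  bne.BR+or.ALU  -- dual
[8] i13  sub.ALU  -- tail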